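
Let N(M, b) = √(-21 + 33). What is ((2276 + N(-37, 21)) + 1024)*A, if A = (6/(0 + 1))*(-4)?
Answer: -79200 - 48*√3 ≈ -79283.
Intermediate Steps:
N(M, b) = 2*√3 (N(M, b) = √12 = 2*√3)
A = -24 (A = (6/1)*(-4) = (1*6)*(-4) = 6*(-4) = -24)
((2276 + N(-37, 21)) + 1024)*A = ((2276 + 2*√3) + 1024)*(-24) = (3300 + 2*√3)*(-24) = -79200 - 48*√3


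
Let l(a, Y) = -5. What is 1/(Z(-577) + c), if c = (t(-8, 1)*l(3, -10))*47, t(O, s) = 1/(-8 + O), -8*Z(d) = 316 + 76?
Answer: -16/549 ≈ -0.029144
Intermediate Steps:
Z(d) = -49 (Z(d) = -(316 + 76)/8 = -1/8*392 = -49)
c = 235/16 (c = (-5/(-8 - 8))*47 = (-5/(-16))*47 = -1/16*(-5)*47 = (5/16)*47 = 235/16 ≈ 14.688)
1/(Z(-577) + c) = 1/(-49 + 235/16) = 1/(-549/16) = -16/549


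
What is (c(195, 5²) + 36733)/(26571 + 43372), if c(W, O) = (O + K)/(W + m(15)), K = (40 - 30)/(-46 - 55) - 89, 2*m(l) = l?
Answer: 21776093/41464035 ≈ 0.52518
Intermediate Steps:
m(l) = l/2
K = -8999/101 (K = 10/(-101) - 89 = 10*(-1/101) - 89 = -10/101 - 89 = -8999/101 ≈ -89.099)
c(W, O) = (-8999/101 + O)/(15/2 + W) (c(W, O) = (O - 8999/101)/(W + (½)*15) = (-8999/101 + O)/(W + 15/2) = (-8999/101 + O)/(15/2 + W))
(c(195, 5²) + 36733)/(26571 + 43372) = (2*(-8999 + 101*5²)/(101*(15 + 2*195)) + 36733)/(26571 + 43372) = (2*(-8999 + 101*25)/(101*(15 + 390)) + 36733)/69943 = ((2/101)*(-8999 + 2525)/405 + 36733)*(1/69943) = ((2/101)*(1/405)*(-6474) + 36733)*(1/69943) = (-4316/13635 + 36733)*(1/69943) = (500850139/13635)*(1/69943) = 21776093/41464035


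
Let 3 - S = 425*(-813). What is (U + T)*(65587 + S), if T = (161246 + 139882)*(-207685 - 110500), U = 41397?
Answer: -39390725250010545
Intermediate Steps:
T = -95814412680 (T = 301128*(-318185) = -95814412680)
S = 345528 (S = 3 - 425*(-813) = 3 - 1*(-345525) = 3 + 345525 = 345528)
(U + T)*(65587 + S) = (41397 - 95814412680)*(65587 + 345528) = -95814371283*411115 = -39390725250010545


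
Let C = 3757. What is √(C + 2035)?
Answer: 4*√362 ≈ 76.105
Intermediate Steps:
√(C + 2035) = √(3757 + 2035) = √5792 = 4*√362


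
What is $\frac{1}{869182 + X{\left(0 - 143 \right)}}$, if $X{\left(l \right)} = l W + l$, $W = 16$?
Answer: $\frac{1}{866751} \approx 1.1537 \cdot 10^{-6}$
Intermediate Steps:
$X{\left(l \right)} = 17 l$ ($X{\left(l \right)} = l 16 + l = 16 l + l = 17 l$)
$\frac{1}{869182 + X{\left(0 - 143 \right)}} = \frac{1}{869182 + 17 \left(0 - 143\right)} = \frac{1}{869182 + 17 \left(-143\right)} = \frac{1}{869182 - 2431} = \frac{1}{866751}$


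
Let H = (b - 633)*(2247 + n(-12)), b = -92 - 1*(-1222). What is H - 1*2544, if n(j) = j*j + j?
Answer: 1179819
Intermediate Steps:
n(j) = j + j**2 (n(j) = j**2 + j = j + j**2)
b = 1130 (b = -92 + 1222 = 1130)
H = 1182363 (H = (1130 - 633)*(2247 - 12*(1 - 12)) = 497*(2247 - 12*(-11)) = 497*(2247 + 132) = 497*2379 = 1182363)
H - 1*2544 = 1182363 - 1*2544 = 1182363 - 2544 = 1179819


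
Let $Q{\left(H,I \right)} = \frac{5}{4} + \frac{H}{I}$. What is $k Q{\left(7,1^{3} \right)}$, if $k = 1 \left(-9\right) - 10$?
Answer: $- \frac{627}{4} \approx -156.75$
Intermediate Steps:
$Q{\left(H,I \right)} = \frac{5}{4} + \frac{H}{I}$ ($Q{\left(H,I \right)} = 5 \cdot \frac{1}{4} + \frac{H}{I} = \frac{5}{4} + \frac{H}{I}$)
$k = -19$ ($k = -9 - 10 = -19$)
$k Q{\left(7,1^{3} \right)} = - 19 \left(\frac{5}{4} + \frac{7}{1^{3}}\right) = - 19 \left(\frac{5}{4} + \frac{7}{1}\right) = - 19 \left(\frac{5}{4} + 7 \cdot 1\right) = - 19 \left(\frac{5}{4} + 7\right) = \left(-19\right) \frac{33}{4} = - \frac{627}{4}$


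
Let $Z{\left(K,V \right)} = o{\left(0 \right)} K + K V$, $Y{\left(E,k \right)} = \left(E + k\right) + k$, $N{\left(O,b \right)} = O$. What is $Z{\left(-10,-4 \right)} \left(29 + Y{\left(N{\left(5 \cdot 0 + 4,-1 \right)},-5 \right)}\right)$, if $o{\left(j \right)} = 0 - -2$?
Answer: $460$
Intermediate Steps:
$o{\left(j \right)} = 2$ ($o{\left(j \right)} = 0 + 2 = 2$)
$Y{\left(E,k \right)} = E + 2 k$
$Z{\left(K,V \right)} = 2 K + K V$
$Z{\left(-10,-4 \right)} \left(29 + Y{\left(N{\left(5 \cdot 0 + 4,-1 \right)},-5 \right)}\right) = - 10 \left(2 - 4\right) \left(29 + \left(\left(5 \cdot 0 + 4\right) + 2 \left(-5\right)\right)\right) = \left(-10\right) \left(-2\right) \left(29 + \left(\left(0 + 4\right) - 10\right)\right) = 20 \left(29 + \left(4 - 10\right)\right) = 20 \left(29 - 6\right) = 20 \cdot 23 = 460$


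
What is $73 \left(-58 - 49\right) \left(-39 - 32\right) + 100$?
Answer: $554681$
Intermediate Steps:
$73 \left(-58 - 49\right) \left(-39 - 32\right) + 100 = 73 \left(\left(-107\right) \left(-71\right)\right) + 100 = 73 \cdot 7597 + 100 = 554581 + 100 = 554681$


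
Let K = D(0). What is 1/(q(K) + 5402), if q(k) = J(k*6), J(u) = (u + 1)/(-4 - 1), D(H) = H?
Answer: 5/27009 ≈ 0.00018512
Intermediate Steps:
J(u) = -1/5 - u/5 (J(u) = (1 + u)/(-5) = (1 + u)*(-1/5) = -1/5 - u/5)
K = 0
q(k) = -1/5 - 6*k/5 (q(k) = -1/5 - k*6/5 = -1/5 - 6*k/5)
1/(q(K) + 5402) = 1/((-1/5 - 6/5*0) + 5402) = 1/((-1/5 + 0) + 5402) = 1/(-1/5 + 5402) = 1/(27009/5) = 5/27009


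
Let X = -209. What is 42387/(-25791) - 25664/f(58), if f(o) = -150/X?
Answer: -23057250811/644775 ≈ -35760.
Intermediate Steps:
f(o) = 150/209 (f(o) = -150/(-209) = -150*(-1/209) = 150/209)
42387/(-25791) - 25664/f(58) = 42387/(-25791) - 25664/150/209 = 42387*(-1/25791) - 25664*209/150 = -14129/8597 - 2681888/75 = -23057250811/644775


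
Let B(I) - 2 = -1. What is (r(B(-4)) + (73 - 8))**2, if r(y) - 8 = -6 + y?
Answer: 4624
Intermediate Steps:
B(I) = 1 (B(I) = 2 - 1 = 1)
r(y) = 2 + y (r(y) = 8 + (-6 + y) = 2 + y)
(r(B(-4)) + (73 - 8))**2 = ((2 + 1) + (73 - 8))**2 = (3 + 65)**2 = 68**2 = 4624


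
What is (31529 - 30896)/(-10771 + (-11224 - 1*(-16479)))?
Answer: -633/5516 ≈ -0.11476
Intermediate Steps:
(31529 - 30896)/(-10771 + (-11224 - 1*(-16479))) = 633/(-10771 + (-11224 + 16479)) = 633/(-10771 + 5255) = 633/(-5516) = 633*(-1/5516) = -633/5516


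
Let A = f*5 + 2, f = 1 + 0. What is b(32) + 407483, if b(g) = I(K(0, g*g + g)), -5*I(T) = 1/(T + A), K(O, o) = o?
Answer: 2165772144/5315 ≈ 4.0748e+5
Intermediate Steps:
f = 1
A = 7 (A = 1*5 + 2 = 5 + 2 = 7)
I(T) = -1/(5*(7 + T)) (I(T) = -1/(5*(T + 7)) = -1/(5*(7 + T)))
b(g) = -1/(35 + 5*g + 5*g²) (b(g) = -1/(35 + 5*(g*g + g)) = -1/(35 + 5*(g² + g)) = -1/(35 + 5*(g + g²)) = -1/(35 + (5*g + 5*g²)) = -1/(35 + 5*g + 5*g²))
b(32) + 407483 = -1/(35 + 5*32*(1 + 32)) + 407483 = -1/(35 + 5*32*33) + 407483 = -1/(35 + 5280) + 407483 = -1/5315 + 407483 = 2165772144/5315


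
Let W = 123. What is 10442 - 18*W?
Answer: 8228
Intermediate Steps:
10442 - 18*W = 10442 - 18*123 = 10442 - 2214 = 8228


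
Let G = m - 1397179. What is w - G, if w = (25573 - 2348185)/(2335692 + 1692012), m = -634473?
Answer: 681907547033/335642 ≈ 2.0317e+6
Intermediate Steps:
G = -2031652 (G = -634473 - 1397179 = -2031652)
w = -193551/335642 (w = -2322612/4027704 = -2322612*1/4027704 = -193551/335642 ≈ -0.57666)
w - G = -193551/335642 - 1*(-2031652) = -193551/335642 + 2031652 = 681907547033/335642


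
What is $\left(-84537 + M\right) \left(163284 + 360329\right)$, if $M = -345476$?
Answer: $-225160396969$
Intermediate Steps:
$\left(-84537 + M\right) \left(163284 + 360329\right) = \left(-84537 - 345476\right) \left(163284 + 360329\right) = \left(-430013\right) 523613 = -225160396969$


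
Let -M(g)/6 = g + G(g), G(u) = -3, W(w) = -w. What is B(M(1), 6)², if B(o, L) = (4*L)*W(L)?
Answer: 20736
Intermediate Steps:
M(g) = 18 - 6*g (M(g) = -6*(g - 3) = -6*(-3 + g) = 18 - 6*g)
B(o, L) = -4*L² (B(o, L) = (4*L)*(-L) = -4*L²)
B(M(1), 6)² = (-4*6²)² = (-4*36)² = (-144)² = 20736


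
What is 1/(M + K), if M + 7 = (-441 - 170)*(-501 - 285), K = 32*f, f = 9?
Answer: 1/480527 ≈ 2.0810e-6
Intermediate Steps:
K = 288 (K = 32*9 = 288)
M = 480239 (M = -7 + (-441 - 170)*(-501 - 285) = -7 - 611*(-786) = -7 + 480246 = 480239)
1/(M + K) = 1/(480239 + 288) = 1/480527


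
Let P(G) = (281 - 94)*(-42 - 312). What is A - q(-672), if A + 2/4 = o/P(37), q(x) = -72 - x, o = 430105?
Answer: -20091002/33099 ≈ -607.00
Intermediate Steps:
P(G) = -66198 (P(G) = 187*(-354) = -66198)
A = -231602/33099 (A = -1/2 + 430105/(-66198) = -1/2 + 430105*(-1/66198) = -1/2 - 430105/66198 = -231602/33099 ≈ -6.9973)
A - q(-672) = -231602/33099 - (-72 - 1*(-672)) = -231602/33099 - (-72 + 672) = -231602/33099 - 1*600 = -231602/33099 - 600 = -20091002/33099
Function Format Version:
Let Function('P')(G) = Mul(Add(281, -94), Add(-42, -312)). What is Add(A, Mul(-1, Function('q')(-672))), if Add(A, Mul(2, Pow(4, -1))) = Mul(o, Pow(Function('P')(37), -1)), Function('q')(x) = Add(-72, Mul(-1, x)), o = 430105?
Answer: Rational(-20091002, 33099) ≈ -607.00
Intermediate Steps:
Function('P')(G) = -66198 (Function('P')(G) = Mul(187, -354) = -66198)
A = Rational(-231602, 33099) (A = Add(Rational(-1, 2), Mul(430105, Pow(-66198, -1))) = Add(Rational(-1, 2), Mul(430105, Rational(-1, 66198))) = Add(Rational(-1, 2), Rational(-430105, 66198)) = Rational(-231602, 33099) ≈ -6.9973)
Add(A, Mul(-1, Function('q')(-672))) = Add(Rational(-231602, 33099), Mul(-1, Add(-72, Mul(-1, -672)))) = Add(Rational(-231602, 33099), Mul(-1, Add(-72, 672))) = Add(Rational(-231602, 33099), Mul(-1, 600)) = Add(Rational(-231602, 33099), -600) = Rational(-20091002, 33099)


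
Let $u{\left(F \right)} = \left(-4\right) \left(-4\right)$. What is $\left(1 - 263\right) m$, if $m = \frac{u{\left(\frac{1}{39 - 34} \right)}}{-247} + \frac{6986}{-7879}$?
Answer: $\frac{485120772}{1946113} \approx 249.28$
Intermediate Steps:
$u{\left(F \right)} = 16$
$m = - \frac{1851606}{1946113}$ ($m = \frac{16}{-247} + \frac{6986}{-7879} = 16 \left(- \frac{1}{247}\right) + 6986 \left(- \frac{1}{7879}\right) = - \frac{16}{247} - \frac{6986}{7879} = - \frac{1851606}{1946113} \approx -0.95144$)
$\left(1 - 263\right) m = \left(1 - 263\right) \left(- \frac{1851606}{1946113}\right) = \left(-262\right) \left(- \frac{1851606}{1946113}\right) = \frac{485120772}{1946113}$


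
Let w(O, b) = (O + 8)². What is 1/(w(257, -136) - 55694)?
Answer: 1/14531 ≈ 6.8818e-5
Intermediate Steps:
w(O, b) = (8 + O)²
1/(w(257, -136) - 55694) = 1/((8 + 257)² - 55694) = 1/(265² - 55694) = 1/(70225 - 55694) = 1/14531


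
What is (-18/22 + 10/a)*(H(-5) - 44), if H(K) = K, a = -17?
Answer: 12887/187 ≈ 68.914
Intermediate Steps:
(-18/22 + 10/a)*(H(-5) - 44) = (-18/22 + 10/(-17))*(-5 - 44) = (-18*1/22 + 10*(-1/17))*(-49) = (-9/11 - 10/17)*(-49) = -263/187*(-49) = 12887/187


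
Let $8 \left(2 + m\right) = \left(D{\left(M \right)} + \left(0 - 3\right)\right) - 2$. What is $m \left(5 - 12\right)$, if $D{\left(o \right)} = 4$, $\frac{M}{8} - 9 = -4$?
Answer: $\frac{119}{8} \approx 14.875$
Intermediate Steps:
$M = 40$ ($M = 72 + 8 \left(-4\right) = 72 - 32 = 40$)
$m = - \frac{17}{8}$ ($m = -2 + \frac{\left(4 + \left(0 - 3\right)\right) - 2}{8} = -2 + \frac{\left(4 - 3\right) - 2}{8} = -2 + \frac{1 - 2}{8} = -2 + \frac{1}{8} \left(-1\right) = -2 - \frac{1}{8} = - \frac{17}{8} \approx -2.125$)
$m \left(5 - 12\right) = - \frac{17 \left(5 - 12\right)}{8} = \left(- \frac{17}{8}\right) \left(-7\right) = \frac{119}{8}$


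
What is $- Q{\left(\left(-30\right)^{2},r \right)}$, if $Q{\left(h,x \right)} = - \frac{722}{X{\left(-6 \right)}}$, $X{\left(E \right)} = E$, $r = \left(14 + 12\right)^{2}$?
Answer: $- \frac{361}{3} \approx -120.33$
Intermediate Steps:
$r = 676$ ($r = 26^{2} = 676$)
$Q{\left(h,x \right)} = \frac{361}{3}$ ($Q{\left(h,x \right)} = - \frac{722}{-6} = \left(-722\right) \left(- \frac{1}{6}\right) = \frac{361}{3}$)
$- Q{\left(\left(-30\right)^{2},r \right)} = \left(-1\right) \frac{361}{3} = - \frac{361}{3}$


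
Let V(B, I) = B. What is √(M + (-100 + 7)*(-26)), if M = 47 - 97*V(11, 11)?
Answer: √1398 ≈ 37.390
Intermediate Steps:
M = -1020 (M = 47 - 97*11 = 47 - 1067 = -1020)
√(M + (-100 + 7)*(-26)) = √(-1020 + (-100 + 7)*(-26)) = √(-1020 - 93*(-26)) = √(-1020 + 2418) = √1398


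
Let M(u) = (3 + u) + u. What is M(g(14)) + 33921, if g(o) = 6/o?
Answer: 237474/7 ≈ 33925.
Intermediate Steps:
M(u) = 3 + 2*u
M(g(14)) + 33921 = (3 + 2*(6/14)) + 33921 = (3 + 2*(6*(1/14))) + 33921 = (3 + 2*(3/7)) + 33921 = (3 + 6/7) + 33921 = 27/7 + 33921 = 237474/7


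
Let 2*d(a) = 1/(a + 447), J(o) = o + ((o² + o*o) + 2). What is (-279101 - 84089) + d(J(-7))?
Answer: -392245199/1080 ≈ -3.6319e+5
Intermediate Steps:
J(o) = 2 + o + 2*o² (J(o) = o + ((o² + o²) + 2) = o + (2*o² + 2) = o + (2 + 2*o²) = 2 + o + 2*o²)
d(a) = 1/(2*(447 + a)) (d(a) = 1/(2*(a + 447)) = 1/(2*(447 + a)))
(-279101 - 84089) + d(J(-7)) = (-279101 - 84089) + 1/(2*(447 + (2 - 7 + 2*(-7)²))) = -363190 + 1/(2*(447 + (2 - 7 + 2*49))) = -363190 + 1/(2*(447 + (2 - 7 + 98))) = -363190 + 1/(2*(447 + 93)) = -363190 + (½)/540 = -363190 + (½)*(1/540) = -363190 + 1/1080 = -392245199/1080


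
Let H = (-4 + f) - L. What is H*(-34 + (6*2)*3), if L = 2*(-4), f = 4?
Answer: 16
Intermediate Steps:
L = -8
H = 8 (H = (-4 + 4) - 1*(-8) = 0 + 8 = 8)
H*(-34 + (6*2)*3) = 8*(-34 + (6*2)*3) = 8*(-34 + 12*3) = 8*(-34 + 36) = 8*2 = 16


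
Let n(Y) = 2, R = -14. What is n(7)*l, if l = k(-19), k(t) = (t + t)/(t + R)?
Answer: 76/33 ≈ 2.3030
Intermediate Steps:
k(t) = 2*t/(-14 + t) (k(t) = (t + t)/(t - 14) = (2*t)/(-14 + t) = 2*t/(-14 + t))
l = 38/33 (l = 2*(-19)/(-14 - 19) = 2*(-19)/(-33) = 2*(-19)*(-1/33) = 38/33 ≈ 1.1515)
n(7)*l = 2*(38/33) = 76/33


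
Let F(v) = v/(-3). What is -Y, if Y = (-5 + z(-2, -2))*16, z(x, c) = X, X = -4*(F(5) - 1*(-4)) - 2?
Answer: 784/3 ≈ 261.33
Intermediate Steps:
F(v) = -v/3 (F(v) = v*(-⅓) = -v/3)
X = -34/3 (X = -4*(-⅓*5 - 1*(-4)) - 2 = -4*(-5/3 + 4) - 2 = -4*7/3 - 2 = -28/3 - 2 = -34/3 ≈ -11.333)
z(x, c) = -34/3
Y = -784/3 (Y = (-5 - 34/3)*16 = -49/3*16 = -784/3 ≈ -261.33)
-Y = -1*(-784/3) = 784/3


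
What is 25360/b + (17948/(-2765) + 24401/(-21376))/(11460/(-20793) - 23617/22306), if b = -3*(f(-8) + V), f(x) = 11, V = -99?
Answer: 183968470629179659/1825054727327040 ≈ 100.80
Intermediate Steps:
b = 264 (b = -3*(11 - 99) = -3*(-88) = 264)
25360/b + (17948/(-2765) + 24401/(-21376))/(11460/(-20793) - 23617/22306) = 25360/264 + (17948/(-2765) + 24401/(-21376))/(11460/(-20793) - 23617/22306) = 25360*(1/264) + (17948*(-1/2765) + 24401*(-1/21376))/(11460*(-1/20793) - 23617*1/22306) = 3170/33 + (-2564/395 - 24401/21376)/(-3820/6931 - 1243/1174) = 3170/33 - 64446459/(8443520*(-13099913/8136994)) = 3170/33 - 64446459/8443520*(-8136994/13099913) = 3170/33 + 262200225102123/55304688706880 = 183968470629179659/1825054727327040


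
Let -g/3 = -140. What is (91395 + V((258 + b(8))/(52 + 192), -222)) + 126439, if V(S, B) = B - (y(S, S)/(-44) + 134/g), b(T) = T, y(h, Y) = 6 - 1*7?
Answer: 1005365861/4620 ≈ 2.1761e+5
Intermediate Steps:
y(h, Y) = -1 (y(h, Y) = 6 - 7 = -1)
g = 420 (g = -3*(-140) = 420)
V(S, B) = -1579/4620 + B (V(S, B) = B - (-1/(-44) + 134/420) = B - (-1*(-1/44) + 134*(1/420)) = B - (1/44 + 67/210) = B - 1*1579/4620 = B - 1579/4620 = -1579/4620 + B)
(91395 + V((258 + b(8))/(52 + 192), -222)) + 126439 = (91395 + (-1579/4620 - 222)) + 126439 = (91395 - 1027219/4620) + 126439 = 421217681/4620 + 126439 = 1005365861/4620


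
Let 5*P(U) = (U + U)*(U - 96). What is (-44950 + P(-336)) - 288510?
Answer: -1376996/5 ≈ -2.7540e+5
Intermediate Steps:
P(U) = 2*U*(-96 + U)/5 (P(U) = ((U + U)*(U - 96))/5 = ((2*U)*(-96 + U))/5 = (2*U*(-96 + U))/5 = 2*U*(-96 + U)/5)
(-44950 + P(-336)) - 288510 = (-44950 + (2/5)*(-336)*(-96 - 336)) - 288510 = (-44950 + (2/5)*(-336)*(-432)) - 288510 = (-44950 + 290304/5) - 288510 = 65554/5 - 288510 = -1376996/5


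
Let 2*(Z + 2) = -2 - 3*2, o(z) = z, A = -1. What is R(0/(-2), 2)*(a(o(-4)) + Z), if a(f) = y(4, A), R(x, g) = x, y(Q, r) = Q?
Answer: 0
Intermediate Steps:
a(f) = 4
Z = -6 (Z = -2 + (-2 - 3*2)/2 = -2 + (-2 - 6)/2 = -2 + (½)*(-8) = -2 - 4 = -6)
R(0/(-2), 2)*(a(o(-4)) + Z) = (0/(-2))*(4 - 6) = (0*(-½))*(-2) = 0*(-2) = 0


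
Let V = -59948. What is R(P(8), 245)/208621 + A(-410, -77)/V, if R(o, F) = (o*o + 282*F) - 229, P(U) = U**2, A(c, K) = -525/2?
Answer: 1265254071/3573260488 ≈ 0.35409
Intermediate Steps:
A(c, K) = -525/2 (A(c, K) = -525*1/2 = -525/2)
R(o, F) = -229 + o**2 + 282*F (R(o, F) = (o**2 + 282*F) - 229 = -229 + o**2 + 282*F)
R(P(8), 245)/208621 + A(-410, -77)/V = (-229 + (8**2)**2 + 282*245)/208621 - 525/2/(-59948) = (-229 + 64**2 + 69090)*(1/208621) - 525/2*(-1/59948) = (-229 + 4096 + 69090)*(1/208621) + 75/17128 = 72957*(1/208621) + 75/17128 = 72957/208621 + 75/17128 = 1265254071/3573260488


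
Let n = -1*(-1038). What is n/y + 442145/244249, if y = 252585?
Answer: 37310908429/20564544555 ≈ 1.8143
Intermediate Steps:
n = 1038
n/y + 442145/244249 = 1038/252585 + 442145/244249 = 1038*(1/252585) + 442145*(1/244249) = 346/84195 + 442145/244249 = 37310908429/20564544555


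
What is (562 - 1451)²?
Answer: 790321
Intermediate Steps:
(562 - 1451)² = (-889)² = 790321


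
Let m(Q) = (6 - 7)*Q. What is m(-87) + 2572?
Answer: 2659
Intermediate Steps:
m(Q) = -Q
m(-87) + 2572 = -1*(-87) + 2572 = 87 + 2572 = 2659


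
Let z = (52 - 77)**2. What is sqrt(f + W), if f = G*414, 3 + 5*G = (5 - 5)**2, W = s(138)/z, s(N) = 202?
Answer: 2*I*sqrt(38762)/25 ≈ 15.75*I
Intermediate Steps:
z = 625 (z = (-25)**2 = 625)
W = 202/625 ≈ 0.32320
G = -3/5 (G = -3/5 + (5 - 5)**2/5 = -3/5 + (1/5)*0**2 = -3/5 + (1/5)*0 = -3/5 + 0 = -3/5 ≈ -0.60000)
f = -1242/5 (f = -3/5*414 = -1242/5 ≈ -248.40)
sqrt(f + W) = sqrt(-1242/5 + 202/625) = sqrt(-155048/625) = 2*I*sqrt(38762)/25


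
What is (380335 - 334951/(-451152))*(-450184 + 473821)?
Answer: 1351951550032609/150384 ≈ 8.9900e+9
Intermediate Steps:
(380335 - 334951/(-451152))*(-450184 + 473821) = (380335 - 334951*(-1/451152))*23637 = (380335 + 334951/451152)*23637 = (171589230871/451152)*23637 = 1351951550032609/150384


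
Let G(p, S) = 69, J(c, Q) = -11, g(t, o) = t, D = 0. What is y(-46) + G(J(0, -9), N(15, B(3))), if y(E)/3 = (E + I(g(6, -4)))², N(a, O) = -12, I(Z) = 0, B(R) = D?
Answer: 6417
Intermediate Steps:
B(R) = 0
y(E) = 3*E² (y(E) = 3*(E + 0)² = 3*E²)
y(-46) + G(J(0, -9), N(15, B(3))) = 3*(-46)² + 69 = 3*2116 + 69 = 6348 + 69 = 6417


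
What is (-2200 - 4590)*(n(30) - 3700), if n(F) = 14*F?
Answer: 22271200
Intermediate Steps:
(-2200 - 4590)*(n(30) - 3700) = (-2200 - 4590)*(14*30 - 3700) = -6790*(420 - 3700) = -6790*(-3280) = 22271200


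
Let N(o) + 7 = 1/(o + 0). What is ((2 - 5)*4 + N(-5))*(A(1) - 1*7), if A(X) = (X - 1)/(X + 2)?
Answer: 672/5 ≈ 134.40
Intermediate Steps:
A(X) = (-1 + X)/(2 + X)
N(o) = -7 + 1/o (N(o) = -7 + 1/(o + 0) = -7 + 1/o)
((2 - 5)*4 + N(-5))*(A(1) - 1*7) = ((2 - 5)*4 + (-7 + 1/(-5)))*((-1 + 1)/(2 + 1) - 1*7) = (-3*4 + (-7 - ⅕))*(0/3 - 7) = (-12 - 36/5)*((⅓)*0 - 7) = -96*(0 - 7)/5 = -96/5*(-7) = 672/5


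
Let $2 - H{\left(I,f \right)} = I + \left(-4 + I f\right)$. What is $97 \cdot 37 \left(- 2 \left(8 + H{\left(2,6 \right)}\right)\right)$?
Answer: $0$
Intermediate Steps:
$H{\left(I,f \right)} = 6 - I - I f$ ($H{\left(I,f \right)} = 2 - \left(I + \left(-4 + I f\right)\right) = 2 - \left(-4 + I + I f\right) = 6 - I - I f$)
$97 \cdot 37 \left(- 2 \left(8 + H{\left(2,6 \right)}\right)\right) = 97 \cdot 37 \left(- 2 \left(8 - \left(-4 + 12\right)\right)\right) = 3589 \left(- 2 \left(8 - 8\right)\right) = 3589 \left(\left(-2\right) 0\right) = 3589 \cdot 0 = 0$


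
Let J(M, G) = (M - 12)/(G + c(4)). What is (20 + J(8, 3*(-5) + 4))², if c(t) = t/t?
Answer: 10404/25 ≈ 416.16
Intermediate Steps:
c(t) = 1
J(M, G) = (-12 + M)/(1 + G) (J(M, G) = (M - 12)/(G + 1) = (-12 + M)/(1 + G))
(20 + J(8, 3*(-5) + 4))² = (20 + (-12 + 8)/(1 + (3*(-5) + 4)))² = (20 - 4/(1 + (-15 + 4)))² = (20 - 4/(1 - 11))² = (20 - 4/(-10))² = (20 - ⅒*(-4))² = (20 + ⅖)² = (102/5)² = 10404/25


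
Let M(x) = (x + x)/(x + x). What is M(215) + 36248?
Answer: 36249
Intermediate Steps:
M(x) = 1 (M(x) = (2*x)/((2*x)) = (2*x)*(1/(2*x)) = 1)
M(215) + 36248 = 1 + 36248 = 36249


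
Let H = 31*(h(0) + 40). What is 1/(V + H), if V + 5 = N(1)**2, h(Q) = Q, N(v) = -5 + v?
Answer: 1/1251 ≈ 0.00079936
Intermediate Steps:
H = 1240 (H = 31*(0 + 40) = 31*40 = 1240)
V = 11 (V = -5 + (-5 + 1)**2 = -5 + (-4)**2 = -5 + 16 = 11)
1/(V + H) = 1/(11 + 1240) = 1/1251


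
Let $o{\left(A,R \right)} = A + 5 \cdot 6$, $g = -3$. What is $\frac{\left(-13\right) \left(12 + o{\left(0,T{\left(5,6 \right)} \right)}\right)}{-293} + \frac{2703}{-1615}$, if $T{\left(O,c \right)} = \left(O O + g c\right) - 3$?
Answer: $\frac{5283}{27835} \approx 0.1898$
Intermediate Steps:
$T{\left(O,c \right)} = -3 + O^{2} - 3 c$ ($T{\left(O,c \right)} = \left(O O - 3 c\right) - 3 = \left(O^{2} - 3 c\right) - 3 = -3 + O^{2} - 3 c$)
$o{\left(A,R \right)} = 30 + A$ ($o{\left(A,R \right)} = A + 30 = 30 + A$)
$\frac{\left(-13\right) \left(12 + o{\left(0,T{\left(5,6 \right)} \right)}\right)}{-293} + \frac{2703}{-1615} = \frac{\left(-13\right) \left(12 + \left(30 + 0\right)\right)}{-293} + \frac{2703}{-1615} = - 13 \left(12 + 30\right) \left(- \frac{1}{293}\right) + 2703 \left(- \frac{1}{1615}\right) = \left(-13\right) 42 \left(- \frac{1}{293}\right) - \frac{159}{95} = \left(-546\right) \left(- \frac{1}{293}\right) - \frac{159}{95} = \frac{546}{293} - \frac{159}{95} = \frac{5283}{27835}$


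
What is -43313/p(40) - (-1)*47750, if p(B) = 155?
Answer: 7357937/155 ≈ 47471.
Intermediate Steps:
-43313/p(40) - (-1)*47750 = -43313/155 - (-1)*47750 = -43313*1/155 - 1*(-47750) = -43313/155 + 47750 = 7357937/155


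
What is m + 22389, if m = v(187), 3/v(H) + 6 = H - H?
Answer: 44777/2 ≈ 22389.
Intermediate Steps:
v(H) = -½ (v(H) = 3/(-6 + (H - H)) = 3/(-6 + 0) = 3/(-6) = 3*(-⅙) = -½)
m = -½ ≈ -0.50000
m + 22389 = -½ + 22389 = 44777/2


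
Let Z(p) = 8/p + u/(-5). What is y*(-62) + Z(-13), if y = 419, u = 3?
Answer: -1688649/65 ≈ -25979.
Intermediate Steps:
Z(p) = -⅗ + 8/p (Z(p) = 8/p + 3/(-5) = 8/p + 3*(-⅕) = 8/p - ⅗ = -⅗ + 8/p)
y*(-62) + Z(-13) = 419*(-62) + (-⅗ + 8/(-13)) = -25978 + (-⅗ + 8*(-1/13)) = -25978 + (-⅗ - 8/13) = -25978 - 79/65 = -1688649/65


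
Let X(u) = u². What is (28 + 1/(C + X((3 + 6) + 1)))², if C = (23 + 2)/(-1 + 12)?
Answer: 992943121/1265625 ≈ 784.55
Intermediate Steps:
C = 25/11 ≈ 2.2727
(28 + 1/(C + X((3 + 6) + 1)))² = (28 + 1/(25/11 + ((3 + 6) + 1)²))² = (28 + 1/(25/11 + (9 + 1)²))² = (28 + 1/(25/11 + 10²))² = (28 + 1/(25/11 + 100))² = (28 + 1/(1125/11))² = (28 + 11/1125)² = (31511/1125)² = 992943121/1265625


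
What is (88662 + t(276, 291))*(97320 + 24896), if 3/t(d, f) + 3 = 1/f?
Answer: 1181101397307/109 ≈ 1.0836e+10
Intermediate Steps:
t(d, f) = 3/(-3 + 1/f)
(88662 + t(276, 291))*(97320 + 24896) = (88662 - 3*291/(-1 + 3*291))*(97320 + 24896) = (88662 - 3*291/(-1 + 873))*122216 = (88662 - 3*291/872)*122216 = (88662 - 3*291*1/872)*122216 = (88662 - 873/872)*122216 = (77312391/872)*122216 = 1181101397307/109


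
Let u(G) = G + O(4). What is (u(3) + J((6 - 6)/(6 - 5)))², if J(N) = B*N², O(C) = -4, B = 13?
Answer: 1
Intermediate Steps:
J(N) = 13*N²
u(G) = -4 + G (u(G) = G - 4 = -4 + G)
(u(3) + J((6 - 6)/(6 - 5)))² = ((-4 + 3) + 13*((6 - 6)/(6 - 5))²)² = (-1 + 13*(0/1)²)² = (-1 + 13*(0*1)²)² = (-1 + 13*0²)² = (-1 + 13*0)² = (-1 + 0)² = (-1)² = 1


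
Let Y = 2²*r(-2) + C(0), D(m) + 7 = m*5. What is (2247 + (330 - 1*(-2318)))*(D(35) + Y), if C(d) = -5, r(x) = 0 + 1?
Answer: 817465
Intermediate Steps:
r(x) = 1
D(m) = -7 + 5*m (D(m) = -7 + m*5 = -7 + 5*m)
Y = -1 (Y = 2²*1 - 5 = 4*1 - 5 = 4 - 5 = -1)
(2247 + (330 - 1*(-2318)))*(D(35) + Y) = (2247 + (330 - 1*(-2318)))*((-7 + 5*35) - 1) = (2247 + (330 + 2318))*((-7 + 175) - 1) = (2247 + 2648)*(168 - 1) = 4895*167 = 817465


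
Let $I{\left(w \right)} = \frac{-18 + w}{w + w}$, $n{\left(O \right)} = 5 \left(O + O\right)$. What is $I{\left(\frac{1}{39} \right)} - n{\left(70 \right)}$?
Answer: $- \frac{2101}{2} \approx -1050.5$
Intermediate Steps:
$n{\left(O \right)} = 10 O$ ($n{\left(O \right)} = 5 \cdot 2 O = 10 O$)
$I{\left(w \right)} = \frac{-18 + w}{2 w}$
$I{\left(\frac{1}{39} \right)} - n{\left(70 \right)} = \frac{-18 + \frac{1}{39}}{2 \cdot \frac{1}{39}} - 10 \cdot 70 = \frac{\frac{1}{\frac{1}{39}} \left(-18 + \frac{1}{39}\right)}{2} - 700 = \frac{1}{2} \cdot 39 \left(- \frac{701}{39}\right) - 700 = - \frac{701}{2} - 700 = - \frac{2101}{2}$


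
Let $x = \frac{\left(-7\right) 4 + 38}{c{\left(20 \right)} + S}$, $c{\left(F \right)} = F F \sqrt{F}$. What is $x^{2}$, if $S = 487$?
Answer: $\frac{343716900}{8778367534561} - \frac{77920000 \sqrt{5}}{8778367534561} \approx 1.9307 \cdot 10^{-5}$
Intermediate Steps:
$c{\left(F \right)} = F^{\frac{5}{2}}$ ($c{\left(F \right)} = F^{2} \sqrt{F} = F^{\frac{5}{2}}$)
$x = \frac{10}{487 + 800 \sqrt{5}}$ ($x = \frac{\left(-7\right) 4 + 38}{20^{\frac{5}{2}} + 487} = \frac{-28 + 38}{800 \sqrt{5} + 487} = \frac{10}{487 + 800 \sqrt{5}} \approx 0.004394$)
$x^{2} = \left(- \frac{4870}{2962831} + \frac{8000 \sqrt{5}}{2962831}\right)^{2}$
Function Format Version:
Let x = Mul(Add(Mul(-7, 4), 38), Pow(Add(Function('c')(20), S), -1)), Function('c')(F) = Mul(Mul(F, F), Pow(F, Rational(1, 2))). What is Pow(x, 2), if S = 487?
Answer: Add(Rational(343716900, 8778367534561), Mul(Rational(-77920000, 8778367534561), Pow(5, Rational(1, 2)))) ≈ 1.9307e-5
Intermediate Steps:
Function('c')(F) = Pow(F, Rational(5, 2)) (Function('c')(F) = Mul(Pow(F, 2), Pow(F, Rational(1, 2))) = Pow(F, Rational(5, 2)))
x = Mul(10, Pow(Add(487, Mul(800, Pow(5, Rational(1, 2)))), -1)) (x = Mul(Add(Mul(-7, 4), 38), Pow(Add(Pow(20, Rational(5, 2)), 487), -1)) = Mul(Add(-28, 38), Pow(Add(Mul(800, Pow(5, Rational(1, 2))), 487), -1)) = Mul(10, Pow(Add(487, Mul(800, Pow(5, Rational(1, 2)))), -1)) ≈ 0.0043940)
Pow(x, 2) = Pow(Add(Rational(-4870, 2962831), Mul(Rational(8000, 2962831), Pow(5, Rational(1, 2)))), 2)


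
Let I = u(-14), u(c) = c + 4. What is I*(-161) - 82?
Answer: 1528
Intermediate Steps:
u(c) = 4 + c
I = -10 (I = 4 - 14 = -10)
I*(-161) - 82 = -10*(-161) - 82 = 1610 - 82 = 1528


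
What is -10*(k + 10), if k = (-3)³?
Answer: 170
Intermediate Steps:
k = -27
-10*(k + 10) = -10*(-27 + 10) = -10*(-17) = 170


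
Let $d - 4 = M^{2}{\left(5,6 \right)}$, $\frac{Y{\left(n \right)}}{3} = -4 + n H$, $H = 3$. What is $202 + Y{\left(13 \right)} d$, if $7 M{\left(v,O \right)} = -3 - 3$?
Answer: $\frac{4894}{7} \approx 699.14$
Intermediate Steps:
$M{\left(v,O \right)} = - \frac{6}{7}$ ($M{\left(v,O \right)} = \frac{-3 - 3}{7} = \frac{1}{7} \left(-6\right) = - \frac{6}{7}$)
$Y{\left(n \right)} = -12 + 9 n$ ($Y{\left(n \right)} = 3 \left(-4 + n 3\right) = 3 \left(-4 + 3 n\right) = -12 + 9 n$)
$d = \frac{232}{49}$ ($d = 4 + \left(- \frac{6}{7}\right)^{2} = 4 + \frac{36}{49} = \frac{232}{49} \approx 4.7347$)
$202 + Y{\left(13 \right)} d = 202 + \left(-12 + 9 \cdot 13\right) \frac{232}{49} = 202 + \left(-12 + 117\right) \frac{232}{49} = 202 + 105 \cdot \frac{232}{49} = 202 + \frac{3480}{7} = \frac{4894}{7}$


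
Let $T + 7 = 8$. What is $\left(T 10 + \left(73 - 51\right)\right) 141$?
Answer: $4512$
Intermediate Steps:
$T = 1$ ($T = -7 + 8 = 1$)
$\left(T 10 + \left(73 - 51\right)\right) 141 = \left(1 \cdot 10 + \left(73 - 51\right)\right) 141 = \left(10 + \left(73 - 51\right)\right) 141 = \left(10 + 22\right) 141 = 32 \cdot 141 = 4512$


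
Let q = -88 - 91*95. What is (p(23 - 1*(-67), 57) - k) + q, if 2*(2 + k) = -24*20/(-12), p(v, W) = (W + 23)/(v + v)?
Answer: -78755/9 ≈ -8750.6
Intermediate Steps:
p(v, W) = (23 + W)/(2*v) (p(v, W) = (23 + W)/((2*v)) = (23 + W)*(1/(2*v)) = (23 + W)/(2*v))
q = -8733 (q = -88 - 8645 = -8733)
k = 18 (k = -2 + (-24*20/(-12))/2 = -2 + (-480*(-1/12))/2 = -2 + (1/2)*40 = -2 + 20 = 18)
(p(23 - 1*(-67), 57) - k) + q = ((23 + 57)/(2*(23 - 1*(-67))) - 1*18) - 8733 = ((1/2)*80/(23 + 67) - 18) - 8733 = ((1/2)*80/90 - 18) - 8733 = ((1/2)*(1/90)*80 - 18) - 8733 = (4/9 - 18) - 8733 = -158/9 - 8733 = -78755/9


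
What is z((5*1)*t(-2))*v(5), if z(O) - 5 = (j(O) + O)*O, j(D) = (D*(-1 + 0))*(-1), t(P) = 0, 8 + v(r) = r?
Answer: -15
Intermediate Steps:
v(r) = -8 + r
j(D) = D (j(D) = (D*(-1))*(-1) = -D*(-1) = D)
z(O) = 5 + 2*O² (z(O) = 5 + (O + O)*O = 5 + (2*O)*O = 5 + 2*O²)
z((5*1)*t(-2))*v(5) = (5 + 2*((5*1)*0)²)*(-8 + 5) = (5 + 2*(5*0)²)*(-3) = (5 + 2*0²)*(-3) = (5 + 2*0)*(-3) = (5 + 0)*(-3) = 5*(-3) = -15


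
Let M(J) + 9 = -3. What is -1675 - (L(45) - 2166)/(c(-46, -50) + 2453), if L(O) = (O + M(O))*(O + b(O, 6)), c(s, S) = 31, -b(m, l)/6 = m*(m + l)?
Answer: -1235203/828 ≈ -1491.8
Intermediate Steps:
M(J) = -12 (M(J) = -9 - 3 = -12)
b(m, l) = -6*m*(l + m) (b(m, l) = -6*m*(m + l) = -6*m*(l + m))
L(O) = (-12 + O)*(O - 6*O*(6 + O)) (L(O) = (O - 12)*(O - 6*O*(6 + O)) = (-12 + O)*(O - 6*O*(6 + O)))
-1675 - (L(45) - 2166)/(c(-46, -50) + 2453) = -1675 - (45*(420 - 6*45² + 37*45) - 2166)/(31 + 2453) = -1675 - (45*(420 - 6*2025 + 1665) - 2166)/2484 = -1675 - (45*(420 - 12150 + 1665) - 2166)/2484 = -1675 - (45*(-10065) - 2166)/2484 = -1675 - (-452925 - 2166)/2484 = -1675 - (-455091)/2484 = -1675 - 1*(-151697/828) = -1675 + 151697/828 = -1235203/828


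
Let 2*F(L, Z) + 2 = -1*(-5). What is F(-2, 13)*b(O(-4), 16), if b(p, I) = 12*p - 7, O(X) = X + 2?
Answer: -93/2 ≈ -46.500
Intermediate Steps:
F(L, Z) = 3/2 (F(L, Z) = -1 + (-1*(-5))/2 = -1 + (1/2)*5 = -1 + 5/2 = 3/2)
O(X) = 2 + X
b(p, I) = -7 + 12*p
F(-2, 13)*b(O(-4), 16) = 3*(-7 + 12*(2 - 4))/2 = 3*(-7 + 12*(-2))/2 = 3*(-7 - 24)/2 = (3/2)*(-31) = -93/2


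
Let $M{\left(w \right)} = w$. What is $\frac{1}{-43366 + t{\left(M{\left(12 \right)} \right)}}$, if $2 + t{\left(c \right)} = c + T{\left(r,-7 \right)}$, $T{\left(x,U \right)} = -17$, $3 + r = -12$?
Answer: $- \frac{1}{43373} \approx -2.3056 \cdot 10^{-5}$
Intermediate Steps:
$r = -15$ ($r = -3 - 12 = -15$)
$t{\left(c \right)} = -19 + c$ ($t{\left(c \right)} = -2 + \left(c - 17\right) = -2 + \left(-17 + c\right) = -19 + c$)
$\frac{1}{-43366 + t{\left(M{\left(12 \right)} \right)}} = \frac{1}{-43366 + \left(-19 + 12\right)} = \frac{1}{-43366 - 7} = \frac{1}{-43373} = - \frac{1}{43373}$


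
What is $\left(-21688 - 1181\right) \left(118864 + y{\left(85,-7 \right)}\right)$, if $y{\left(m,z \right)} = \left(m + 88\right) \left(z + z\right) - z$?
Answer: $-2663072181$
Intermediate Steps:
$y{\left(m,z \right)} = - z + 2 z \left(88 + m\right)$ ($y{\left(m,z \right)} = \left(88 + m\right) 2 z - z = 2 z \left(88 + m\right) - z = - z + 2 z \left(88 + m\right)$)
$\left(-21688 - 1181\right) \left(118864 + y{\left(85,-7 \right)}\right) = \left(-21688 - 1181\right) \left(118864 - 7 \left(175 + 2 \cdot 85\right)\right) = - 22869 \left(118864 - 7 \left(175 + 170\right)\right) = - 22869 \left(118864 - 2415\right) = \left(-22869\right) 116449 = -2663072181$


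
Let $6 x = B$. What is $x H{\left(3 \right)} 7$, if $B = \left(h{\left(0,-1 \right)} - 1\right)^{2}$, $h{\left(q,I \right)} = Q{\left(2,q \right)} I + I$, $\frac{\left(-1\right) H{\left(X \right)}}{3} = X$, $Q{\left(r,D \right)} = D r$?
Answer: $-42$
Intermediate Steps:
$H{\left(X \right)} = - 3 X$
$h{\left(q,I \right)} = I + 2 I q$ ($h{\left(q,I \right)} = q 2 I + I = 2 q I + I = 2 I q + I = I + 2 I q$)
$B = 4$ ($B = \left(- (1 + 2 \cdot 0) - 1\right)^{2} = \left(- (1 + 0) - 1\right)^{2} = \left(\left(-1\right) 1 - 1\right)^{2} = \left(-1 - 1\right)^{2} = \left(-2\right)^{2} = 4$)
$x = \frac{2}{3}$ ($x = \frac{1}{6} \cdot 4 = \frac{2}{3} \approx 0.66667$)
$x H{\left(3 \right)} 7 = \frac{2 \left(\left(-3\right) 3\right)}{3} \cdot 7 = \frac{2}{3} \left(-9\right) 7 = \left(-6\right) 7 = -42$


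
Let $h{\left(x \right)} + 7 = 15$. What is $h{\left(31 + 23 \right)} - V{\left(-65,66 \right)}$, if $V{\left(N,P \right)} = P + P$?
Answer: $-124$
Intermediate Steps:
$V{\left(N,P \right)} = 2 P$
$h{\left(x \right)} = 8$ ($h{\left(x \right)} = -7 + 15 = 8$)
$h{\left(31 + 23 \right)} - V{\left(-65,66 \right)} = 8 - 2 \cdot 66 = 8 - 132 = -124$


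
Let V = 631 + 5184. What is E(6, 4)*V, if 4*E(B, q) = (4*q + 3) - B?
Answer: 75595/4 ≈ 18899.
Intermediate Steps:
V = 5815
E(B, q) = ¾ + q - B/4 (E(B, q) = ((4*q + 3) - B)/4 = ((3 + 4*q) - B)/4 = (3 - B + 4*q)/4 = ¾ + q - B/4)
E(6, 4)*V = (¾ + 4 - ¼*6)*5815 = (¾ + 4 - 3/2)*5815 = (13/4)*5815 = 75595/4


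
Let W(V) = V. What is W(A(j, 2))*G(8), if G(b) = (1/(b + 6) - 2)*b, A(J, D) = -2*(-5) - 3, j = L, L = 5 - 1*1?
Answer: -108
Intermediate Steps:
L = 4 (L = 5 - 1 = 4)
j = 4
A(J, D) = 7 (A(J, D) = 10 - 3 = 7)
G(b) = b*(-2 + 1/(6 + b)) (G(b) = (1/(6 + b) - 2)*b = (-2 + 1/(6 + b))*b = b*(-2 + 1/(6 + b)))
W(A(j, 2))*G(8) = 7*(-1*8*(11 + 2*8)/(6 + 8)) = 7*(-1*8*(11 + 16)/14) = 7*(-1*8*1/14*27) = 7*(-108/7) = -108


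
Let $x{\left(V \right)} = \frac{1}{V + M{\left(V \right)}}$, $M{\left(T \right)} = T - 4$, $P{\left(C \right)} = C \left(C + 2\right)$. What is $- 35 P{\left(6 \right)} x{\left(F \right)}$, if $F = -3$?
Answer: $168$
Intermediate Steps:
$P{\left(C \right)} = C \left(2 + C\right)$
$M{\left(T \right)} = -4 + T$
$x{\left(V \right)} = \frac{1}{-4 + 2 V}$ ($x{\left(V \right)} = \frac{1}{V + \left(-4 + V\right)} = \frac{1}{-4 + 2 V}$)
$- 35 P{\left(6 \right)} x{\left(F \right)} = - 35 \cdot 6 \left(2 + 6\right) \frac{1}{2 \left(-2 - 3\right)} = - 35 \cdot 6 \cdot 8 \frac{1}{2 \left(-5\right)} = \left(-35\right) 48 \cdot \frac{1}{2} \left(- \frac{1}{5}\right) = \left(-1680\right) \left(- \frac{1}{10}\right) = 168$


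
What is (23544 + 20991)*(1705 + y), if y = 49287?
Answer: 2270928720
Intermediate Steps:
(23544 + 20991)*(1705 + y) = (23544 + 20991)*(1705 + 49287) = 44535*50992 = 2270928720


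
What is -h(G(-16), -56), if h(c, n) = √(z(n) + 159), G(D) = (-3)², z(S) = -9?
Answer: -5*√6 ≈ -12.247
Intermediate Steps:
G(D) = 9
h(c, n) = 5*√6 (h(c, n) = √(-9 + 159) = √150 = 5*√6)
-h(G(-16), -56) = -5*√6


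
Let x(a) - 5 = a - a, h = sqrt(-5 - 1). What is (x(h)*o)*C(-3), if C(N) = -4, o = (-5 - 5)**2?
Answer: -2000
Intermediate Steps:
o = 100 (o = (-10)**2 = 100)
h = I*sqrt(6) (h = sqrt(-6) = I*sqrt(6) ≈ 2.4495*I)
x(a) = 5 (x(a) = 5 + (a - a) = 5 + 0 = 5)
(x(h)*o)*C(-3) = (5*100)*(-4) = 500*(-4) = -2000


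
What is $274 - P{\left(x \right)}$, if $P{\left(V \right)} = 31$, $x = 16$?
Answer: $243$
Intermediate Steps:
$274 - P{\left(x \right)} = 274 - 31 = 243$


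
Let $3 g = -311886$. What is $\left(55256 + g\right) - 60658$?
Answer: $-109364$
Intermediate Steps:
$g = -103962$ ($g = \frac{1}{3} \left(-311886\right) = -103962$)
$\left(55256 + g\right) - 60658 = \left(55256 - 103962\right) - 60658 = -48706 - 60658 = -109364$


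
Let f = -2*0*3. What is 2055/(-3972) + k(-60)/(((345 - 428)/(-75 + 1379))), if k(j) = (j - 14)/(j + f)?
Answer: -32793001/1648380 ≈ -19.894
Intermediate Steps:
f = 0 (f = 0*3 = 0)
k(j) = (-14 + j)/j (k(j) = (j - 14)/(j + 0) = (-14 + j)/j)
2055/(-3972) + k(-60)/(((345 - 428)/(-75 + 1379))) = 2055/(-3972) + ((-14 - 60)/(-60))/(((345 - 428)/(-75 + 1379))) = 2055*(-1/3972) + (-1/60*(-74))/((-83/1304)) = -685/1324 + 37/(30*((-83*1/1304))) = -685/1324 + 37/(30*(-83/1304)) = -685/1324 + (37/30)*(-1304/83) = -685/1324 - 24124/1245 = -32793001/1648380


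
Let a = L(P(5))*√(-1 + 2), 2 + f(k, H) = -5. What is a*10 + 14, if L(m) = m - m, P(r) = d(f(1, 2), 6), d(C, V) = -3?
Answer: 14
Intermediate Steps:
f(k, H) = -7 (f(k, H) = -2 - 5 = -7)
P(r) = -3
L(m) = 0
a = 0 (a = 0*√(-1 + 2) = 0*√1 = 0*1 = 0)
a*10 + 14 = 0*10 + 14 = 0 + 14 = 14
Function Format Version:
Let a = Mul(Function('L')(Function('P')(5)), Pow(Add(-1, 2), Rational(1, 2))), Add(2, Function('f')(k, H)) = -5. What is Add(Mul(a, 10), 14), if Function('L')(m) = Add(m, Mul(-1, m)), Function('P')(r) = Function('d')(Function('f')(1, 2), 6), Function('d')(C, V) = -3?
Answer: 14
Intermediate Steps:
Function('f')(k, H) = -7 (Function('f')(k, H) = Add(-2, -5) = -7)
Function('P')(r) = -3
Function('L')(m) = 0
a = 0 (a = Mul(0, Pow(Add(-1, 2), Rational(1, 2))) = Mul(0, Pow(1, Rational(1, 2))) = Mul(0, 1) = 0)
Add(Mul(a, 10), 14) = Add(Mul(0, 10), 14) = Add(0, 14) = 14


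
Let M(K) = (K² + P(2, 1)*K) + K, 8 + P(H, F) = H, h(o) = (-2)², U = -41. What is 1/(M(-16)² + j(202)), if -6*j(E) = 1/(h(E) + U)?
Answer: 222/25062913 ≈ 8.8577e-6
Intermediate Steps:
h(o) = 4
P(H, F) = -8 + H
j(E) = 1/222 (j(E) = -1/(6*(4 - 41)) = -⅙/(-37) = -⅙*(-1/37) = 1/222)
M(K) = K² - 5*K (M(K) = (K² + (-8 + 2)*K) + K = (K² - 6*K) + K = K² - 5*K)
1/(M(-16)² + j(202)) = 1/((-16*(-5 - 16))² + 1/222) = 1/((-16*(-21))² + 1/222) = 1/(336² + 1/222) = 1/(112896 + 1/222) = 1/(25062913/222) = 222/25062913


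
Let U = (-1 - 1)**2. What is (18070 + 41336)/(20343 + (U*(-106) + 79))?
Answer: 9901/3333 ≈ 2.9706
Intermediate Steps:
U = 4 (U = (-2)**2 = 4)
(18070 + 41336)/(20343 + (U*(-106) + 79)) = (18070 + 41336)/(20343 + (4*(-106) + 79)) = 59406/(20343 + (-424 + 79)) = 59406/(20343 - 345) = 59406/19998 = 59406*(1/19998) = 9901/3333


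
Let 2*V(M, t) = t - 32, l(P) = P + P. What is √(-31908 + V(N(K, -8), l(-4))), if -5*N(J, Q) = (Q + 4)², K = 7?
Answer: 2*I*√7982 ≈ 178.68*I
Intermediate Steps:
N(J, Q) = -(4 + Q)²/5 (N(J, Q) = -(Q + 4)²/5 = -(4 + Q)²/5)
l(P) = 2*P
V(M, t) = -16 + t/2 (V(M, t) = (t - 32)/2 = (-32 + t)/2 = -16 + t/2)
√(-31908 + V(N(K, -8), l(-4))) = √(-31908 + (-16 + (2*(-4))/2)) = √(-31908 + (-16 + (½)*(-8))) = √(-31908 + (-16 - 4)) = √(-31908 - 20) = √(-31928) = 2*I*√7982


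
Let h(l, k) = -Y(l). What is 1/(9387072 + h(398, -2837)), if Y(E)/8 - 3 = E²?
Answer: 1/8119816 ≈ 1.2316e-7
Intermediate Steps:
Y(E) = 24 + 8*E²
h(l, k) = -24 - 8*l² (h(l, k) = -(24 + 8*l²) = -24 - 8*l²)
1/(9387072 + h(398, -2837)) = 1/(9387072 + (-24 - 8*398²)) = 1/(9387072 + (-24 - 8*158404)) = 1/(9387072 + (-24 - 1267232)) = 1/(9387072 - 1267256) = 1/8119816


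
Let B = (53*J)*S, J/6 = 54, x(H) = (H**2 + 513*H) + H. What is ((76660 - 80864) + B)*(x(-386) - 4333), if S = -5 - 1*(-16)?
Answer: -9925317808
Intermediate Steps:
S = 11 (S = -5 + 16 = 11)
x(H) = H**2 + 514*H
J = 324 (J = 6*54 = 324)
B = 188892 (B = (53*324)*11 = 17172*11 = 188892)
((76660 - 80864) + B)*(x(-386) - 4333) = ((76660 - 80864) + 188892)*(-386*(514 - 386) - 4333) = (-4204 + 188892)*(-386*128 - 4333) = 184688*(-49408 - 4333) = 184688*(-53741) = -9925317808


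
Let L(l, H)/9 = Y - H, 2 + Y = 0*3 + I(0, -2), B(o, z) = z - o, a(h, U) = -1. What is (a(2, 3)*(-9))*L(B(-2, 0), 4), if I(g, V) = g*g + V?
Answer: -648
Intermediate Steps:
I(g, V) = V + g**2 (I(g, V) = g**2 + V = V + g**2)
Y = -4 (Y = -2 + (0*3 + (-2 + 0**2)) = -2 + (0 + (-2 + 0)) = -2 + (0 - 2) = -2 - 2 = -4)
L(l, H) = -36 - 9*H (L(l, H) = 9*(-4 - H) = -36 - 9*H)
(a(2, 3)*(-9))*L(B(-2, 0), 4) = (-1*(-9))*(-36 - 9*4) = 9*(-36 - 36) = 9*(-72) = -648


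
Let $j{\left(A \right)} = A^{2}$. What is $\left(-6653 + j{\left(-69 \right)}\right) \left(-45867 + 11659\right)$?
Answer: $64721536$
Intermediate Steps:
$\left(-6653 + j{\left(-69 \right)}\right) \left(-45867 + 11659\right) = \left(-6653 + \left(-69\right)^{2}\right) \left(-45867 + 11659\right) = \left(-6653 + 4761\right) \left(-34208\right) = \left(-1892\right) \left(-34208\right) = 64721536$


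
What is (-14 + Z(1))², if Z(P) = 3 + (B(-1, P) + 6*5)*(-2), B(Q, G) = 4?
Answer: 6241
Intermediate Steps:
Z(P) = -65 (Z(P) = 3 + (4 + 6*5)*(-2) = 3 + (4 + 30)*(-2) = 3 + 34*(-2) = 3 - 68 = -65)
(-14 + Z(1))² = (-14 - 65)² = (-79)² = 6241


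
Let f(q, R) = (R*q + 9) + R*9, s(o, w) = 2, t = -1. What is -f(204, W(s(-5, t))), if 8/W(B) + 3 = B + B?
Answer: -1713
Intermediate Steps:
W(B) = 8/(-3 + 2*B) (W(B) = 8/(-3 + (B + B)) = 8/(-3 + 2*B))
f(q, R) = 9 + 9*R + R*q (f(q, R) = (9 + R*q) + 9*R = 9 + 9*R + R*q)
-f(204, W(s(-5, t))) = -(9 + 9*(8/(-3 + 2*2)) + (8/(-3 + 2*2))*204) = -(9 + 9*(8/(-3 + 4)) + (8/(-3 + 4))*204) = -(9 + 9*(8/1) + (8/1)*204) = -(9 + 9*(8*1) + (8*1)*204) = -(9 + 9*8 + 8*204) = -(9 + 72 + 1632) = -1*1713 = -1713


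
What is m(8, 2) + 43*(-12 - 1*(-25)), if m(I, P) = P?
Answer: 561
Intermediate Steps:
m(8, 2) + 43*(-12 - 1*(-25)) = 2 + 43*(-12 - 1*(-25)) = 2 + 43*(-12 + 25) = 2 + 43*13 = 2 + 559 = 561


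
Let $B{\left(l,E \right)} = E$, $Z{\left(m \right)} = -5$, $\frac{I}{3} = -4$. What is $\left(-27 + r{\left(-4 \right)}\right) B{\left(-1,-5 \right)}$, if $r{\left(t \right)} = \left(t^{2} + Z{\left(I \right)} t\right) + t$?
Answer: $-25$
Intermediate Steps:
$I = -12$ ($I = 3 \left(-4\right) = -12$)
$r{\left(t \right)} = t^{2} - 4 t$ ($r{\left(t \right)} = \left(t^{2} - 5 t\right) + t = t^{2} - 4 t$)
$\left(-27 + r{\left(-4 \right)}\right) B{\left(-1,-5 \right)} = \left(-27 - 4 \left(-4 - 4\right)\right) \left(-5\right) = \left(-27 - -32\right) \left(-5\right) = \left(-27 + 32\right) \left(-5\right) = 5 \left(-5\right) = -25$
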